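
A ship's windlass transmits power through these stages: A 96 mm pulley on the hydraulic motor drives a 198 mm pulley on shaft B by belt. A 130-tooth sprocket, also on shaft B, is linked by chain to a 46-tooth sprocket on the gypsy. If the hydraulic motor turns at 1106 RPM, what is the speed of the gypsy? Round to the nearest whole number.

1515 RPM

the hydraulic motor → shaft B (belt, 198/96): 1106 ÷ 2.0625 = 536.24 RPM
shaft B → the gypsy (chain, 46/130): 536.24 ÷ 0.35385 = 1515.5 RPM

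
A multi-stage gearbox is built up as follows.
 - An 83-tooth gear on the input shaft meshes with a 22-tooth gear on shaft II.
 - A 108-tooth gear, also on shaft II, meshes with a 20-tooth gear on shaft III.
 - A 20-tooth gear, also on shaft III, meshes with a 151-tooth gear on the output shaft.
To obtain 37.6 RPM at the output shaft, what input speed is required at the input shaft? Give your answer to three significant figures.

13.9 RPM

Overall ratio R = 0.26506 × 0.18519 × 7.55 = 0.37059.
Required input speed = output speed × R = 37.6 × 0.37059 = 13.934 RPM.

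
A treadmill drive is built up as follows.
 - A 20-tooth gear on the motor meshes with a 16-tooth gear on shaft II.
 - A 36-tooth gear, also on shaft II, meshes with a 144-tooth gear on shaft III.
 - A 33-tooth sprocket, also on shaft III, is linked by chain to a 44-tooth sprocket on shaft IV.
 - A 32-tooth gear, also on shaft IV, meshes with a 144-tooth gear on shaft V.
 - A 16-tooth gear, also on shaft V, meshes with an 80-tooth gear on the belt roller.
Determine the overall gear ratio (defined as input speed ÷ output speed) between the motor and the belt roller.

96

Each stage contributes driven/driver: gear mesh 16/20 = 0.8, gear mesh 144/36 = 4, chain 44/33 = 1.3333, gear mesh 144/32 = 4.5, gear mesh 80/16 = 5.
Overall: 0.8 × 4 × 1.3333 × 4.5 × 5 = 96.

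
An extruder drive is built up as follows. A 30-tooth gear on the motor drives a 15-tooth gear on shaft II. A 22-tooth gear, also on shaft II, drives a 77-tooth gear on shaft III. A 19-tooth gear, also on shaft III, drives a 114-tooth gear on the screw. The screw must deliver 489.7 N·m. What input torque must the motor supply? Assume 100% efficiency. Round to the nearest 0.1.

46.6 N·m

Overall ratio R = 0.5 × 3.5 × 6 = 10.5.
Input torque = output torque / R = 489.7 / 10.5 = 46.638 N·m.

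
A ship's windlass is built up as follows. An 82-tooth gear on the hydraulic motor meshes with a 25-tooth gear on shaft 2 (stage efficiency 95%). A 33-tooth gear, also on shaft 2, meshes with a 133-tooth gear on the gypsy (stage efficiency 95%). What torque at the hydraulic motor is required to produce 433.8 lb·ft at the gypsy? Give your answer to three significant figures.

391 lb·ft

Overall ratio R = 0.30488 × 4.0303 = 1.2288; overall efficiency η = 0.95 × 0.95 = 0.9025.
Input torque = output torque / (R × η) = 433.8 / (1.2288 × 0.9025) = 391.18 lb·ft.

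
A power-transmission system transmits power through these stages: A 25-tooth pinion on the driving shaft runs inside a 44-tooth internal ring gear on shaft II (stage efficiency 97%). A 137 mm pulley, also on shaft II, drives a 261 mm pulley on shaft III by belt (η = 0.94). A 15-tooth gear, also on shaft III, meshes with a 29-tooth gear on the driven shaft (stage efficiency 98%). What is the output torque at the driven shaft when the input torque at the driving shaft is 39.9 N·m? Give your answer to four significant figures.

231.1 N·m

Internal gear: ratio = 44/25 = 1.76; torque at shaft II = 39.9 × 1.76 × 0.97 = 68.117 N·m.
Belt: ratio = 261/137 = 1.9051; torque at shaft III = 68.117 × 1.9051 × 0.94 = 121.98 N·m.
Gear mesh: ratio = 29/15 = 1.9333; torque at the driven shaft = 121.98 × 1.9333 × 0.98 = 231.12 N·m.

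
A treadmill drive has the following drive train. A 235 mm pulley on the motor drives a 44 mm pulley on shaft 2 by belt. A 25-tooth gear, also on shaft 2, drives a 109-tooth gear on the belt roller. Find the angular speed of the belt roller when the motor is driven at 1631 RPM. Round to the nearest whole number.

1998 RPM

belt 44/235 = 0.18723 → 1631/0.18723 = 8711 RPM
gear mesh 109/25 = 4.36 → 8711/4.36 = 1997.9 RPM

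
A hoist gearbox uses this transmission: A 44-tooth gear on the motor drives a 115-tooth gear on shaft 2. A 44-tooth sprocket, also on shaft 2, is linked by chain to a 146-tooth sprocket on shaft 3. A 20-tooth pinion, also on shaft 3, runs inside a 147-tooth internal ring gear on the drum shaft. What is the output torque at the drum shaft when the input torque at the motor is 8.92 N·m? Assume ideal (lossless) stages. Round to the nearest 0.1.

568.6 N·m

gear mesh 115/44 = 2.6136 → τ = 8.92·2.6136 = 23.314 N·m
chain 146/44 = 3.3182 → τ = 23.314·3.3182 = 77.359 N·m
internal gear 147/20 = 7.35 → τ = 77.359·7.35 = 568.59 N·m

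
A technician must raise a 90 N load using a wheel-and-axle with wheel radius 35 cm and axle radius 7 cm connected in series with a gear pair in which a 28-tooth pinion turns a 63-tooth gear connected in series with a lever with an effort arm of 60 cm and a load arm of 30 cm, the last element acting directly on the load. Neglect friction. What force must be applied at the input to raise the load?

4 N

Wheel-and-axle MA = R/r = 35/7 = 5.
Gear pair MA = 63/28 = 2.25.
Lever MA = effort arm / load arm = 60/30 = 2.
Combined ideal MA = 5 × 2.25 × 2 = 22.5.
Effort = load / MA = 90 / 22.5 = 4 N.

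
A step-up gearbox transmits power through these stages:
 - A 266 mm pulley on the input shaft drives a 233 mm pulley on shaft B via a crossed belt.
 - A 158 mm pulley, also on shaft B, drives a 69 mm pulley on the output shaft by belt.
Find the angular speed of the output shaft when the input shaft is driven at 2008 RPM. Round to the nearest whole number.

belt 233/266 = 0.87594 → 2008/0.87594 = 2292.4 RPM
belt 69/158 = 0.43671 → 2292.4/0.43671 = 5249.3 RPM

5249 RPM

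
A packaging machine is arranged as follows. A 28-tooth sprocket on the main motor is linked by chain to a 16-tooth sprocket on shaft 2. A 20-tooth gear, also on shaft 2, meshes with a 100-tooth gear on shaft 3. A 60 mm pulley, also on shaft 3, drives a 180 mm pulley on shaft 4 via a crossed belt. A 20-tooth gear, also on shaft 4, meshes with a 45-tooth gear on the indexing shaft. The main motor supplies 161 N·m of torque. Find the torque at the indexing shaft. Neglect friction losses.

3105 N·m

Chain: ratio = 16/28 = 0.57143; torque at shaft 2 = 161 × 0.57143 = 92 N·m.
Gear mesh: ratio = 100/20 = 5; torque at shaft 3 = 92 × 5 = 460 N·m.
Belt: ratio = 180/60 = 3; torque at shaft 4 = 460 × 3 = 1380 N·m.
Gear mesh: ratio = 45/20 = 2.25; torque at the indexing shaft = 1380 × 2.25 = 3105 N·m.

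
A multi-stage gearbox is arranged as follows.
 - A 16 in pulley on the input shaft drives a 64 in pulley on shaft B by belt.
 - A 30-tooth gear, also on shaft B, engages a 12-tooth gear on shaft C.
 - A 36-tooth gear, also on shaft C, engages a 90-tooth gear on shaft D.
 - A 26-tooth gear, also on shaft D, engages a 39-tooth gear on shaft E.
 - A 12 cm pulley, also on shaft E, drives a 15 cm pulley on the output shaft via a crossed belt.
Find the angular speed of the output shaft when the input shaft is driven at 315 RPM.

42 RPM

the input shaft → shaft B (belt, 64/16): 315 ÷ 4 = 78.75 RPM
shaft B → shaft C (gear mesh, 12/30): 78.75 ÷ 0.4 = 196.88 RPM
shaft C → shaft D (gear mesh, 90/36): 196.88 ÷ 2.5 = 78.75 RPM
shaft D → shaft E (gear mesh, 39/26): 78.75 ÷ 1.5 = 52.5 RPM
shaft E → the output shaft (belt, 15/12): 52.5 ÷ 1.25 = 42 RPM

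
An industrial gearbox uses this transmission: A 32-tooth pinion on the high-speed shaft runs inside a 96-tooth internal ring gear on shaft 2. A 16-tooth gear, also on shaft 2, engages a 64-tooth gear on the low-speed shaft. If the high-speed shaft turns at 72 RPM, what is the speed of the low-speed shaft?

6 RPM

the high-speed shaft → shaft 2 (internal gear, 96/32): 72 ÷ 3 = 24 RPM
shaft 2 → the low-speed shaft (gear mesh, 64/16): 24 ÷ 4 = 6 RPM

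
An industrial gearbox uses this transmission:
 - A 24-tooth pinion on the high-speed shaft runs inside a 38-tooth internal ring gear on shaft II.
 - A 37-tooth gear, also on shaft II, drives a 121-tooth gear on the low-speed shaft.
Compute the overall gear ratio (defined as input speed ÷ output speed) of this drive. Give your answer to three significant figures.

Each stage contributes driven/driver: internal gear 38/24 = 1.5833, gear mesh 121/37 = 3.2703.
Overall: 1.5833 × 3.2703 = 5.1779.

5.18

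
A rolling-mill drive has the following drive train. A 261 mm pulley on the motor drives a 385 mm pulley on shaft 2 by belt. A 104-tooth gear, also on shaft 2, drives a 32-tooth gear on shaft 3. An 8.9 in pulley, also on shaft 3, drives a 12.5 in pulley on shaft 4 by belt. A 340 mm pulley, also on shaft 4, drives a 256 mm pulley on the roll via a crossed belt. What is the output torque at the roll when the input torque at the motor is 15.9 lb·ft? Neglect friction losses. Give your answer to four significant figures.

belt 385/261 = 1.4751 → τ = 15.9·1.4751 = 23.454 lb·ft
gear mesh 32/104 = 0.30769 → τ = 23.454·0.30769 = 7.2166 lb·ft
belt 12.5/8.9 = 1.4045 → τ = 7.2166·1.4045 = 10.136 lb·ft
belt 256/340 = 0.75294 → τ = 10.136·0.75294 = 7.6316 lb·ft

7.632 lb·ft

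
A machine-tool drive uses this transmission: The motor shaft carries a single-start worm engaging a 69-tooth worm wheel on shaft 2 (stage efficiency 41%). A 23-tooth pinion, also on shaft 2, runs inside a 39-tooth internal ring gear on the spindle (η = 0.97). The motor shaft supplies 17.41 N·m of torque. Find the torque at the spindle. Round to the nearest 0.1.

worm 69/1 = 69 → τ = 17.41·69·0.41 = 492.53 N·m
internal gear 39/23 = 1.6957 → τ = 492.53·1.6957·0.97 = 810.1 N·m

810.1 N·m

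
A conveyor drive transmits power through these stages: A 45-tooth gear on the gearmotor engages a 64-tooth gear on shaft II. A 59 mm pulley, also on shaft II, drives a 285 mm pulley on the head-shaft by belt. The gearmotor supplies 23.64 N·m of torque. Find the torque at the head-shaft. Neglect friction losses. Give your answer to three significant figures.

162 N·m

gear mesh 64/45 = 1.4222 → τ = 23.64·1.4222 = 33.621 N·m
belt 285/59 = 4.8305 → τ = 33.621·4.8305 = 162.41 N·m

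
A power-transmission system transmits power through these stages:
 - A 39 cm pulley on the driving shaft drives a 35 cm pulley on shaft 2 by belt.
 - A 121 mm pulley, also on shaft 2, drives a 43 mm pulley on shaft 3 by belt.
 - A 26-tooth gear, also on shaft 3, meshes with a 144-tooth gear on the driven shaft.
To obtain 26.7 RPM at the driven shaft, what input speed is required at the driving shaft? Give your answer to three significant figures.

Overall ratio R = 0.89744 × 0.35537 × 5.5385 = 1.7663.
Required input speed = output speed × R = 26.7 × 1.7663 = 47.161 RPM.

47.2 RPM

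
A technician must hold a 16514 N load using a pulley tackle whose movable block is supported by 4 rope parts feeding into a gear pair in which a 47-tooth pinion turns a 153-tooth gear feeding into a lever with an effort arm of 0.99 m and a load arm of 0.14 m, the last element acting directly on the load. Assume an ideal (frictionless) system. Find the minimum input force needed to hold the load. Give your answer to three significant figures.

179 N

Block-and-tackle MA = number of supporting rope parts = 4.
Gear pair MA = 153/47 = 3.2553.
Lever MA = effort arm / load arm = 0.99/0.14 = 7.0714.
Combined ideal MA = 4 × 3.2553 × 7.0714 = 92.079.
Effort = load / MA = 16514 / 92.079 = 179.35 N.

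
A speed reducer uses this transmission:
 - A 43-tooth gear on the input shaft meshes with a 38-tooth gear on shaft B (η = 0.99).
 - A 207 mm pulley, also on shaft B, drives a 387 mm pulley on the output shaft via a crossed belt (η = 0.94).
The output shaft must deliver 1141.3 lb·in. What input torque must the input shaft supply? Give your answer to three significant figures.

Overall ratio R = 0.88372 × 1.8696 = 1.6522; overall efficiency η = 0.99 × 0.94 = 0.9306.
Input torque = output torque / (R × η) = 1141.3 / (1.6522 × 0.9306) = 742.3 lb·in.

742 lb·in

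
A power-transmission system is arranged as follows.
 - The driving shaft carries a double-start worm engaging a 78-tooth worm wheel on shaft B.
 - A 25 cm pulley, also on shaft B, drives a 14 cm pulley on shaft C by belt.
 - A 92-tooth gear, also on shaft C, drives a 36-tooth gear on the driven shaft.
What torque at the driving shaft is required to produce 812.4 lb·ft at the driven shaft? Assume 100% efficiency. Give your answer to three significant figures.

Overall ratio R = 39 × 0.56 × 0.3913 = 8.5461.
Input torque = output torque / R = 812.4 / 8.5461 = 95.061 lb·ft.

95.1 lb·ft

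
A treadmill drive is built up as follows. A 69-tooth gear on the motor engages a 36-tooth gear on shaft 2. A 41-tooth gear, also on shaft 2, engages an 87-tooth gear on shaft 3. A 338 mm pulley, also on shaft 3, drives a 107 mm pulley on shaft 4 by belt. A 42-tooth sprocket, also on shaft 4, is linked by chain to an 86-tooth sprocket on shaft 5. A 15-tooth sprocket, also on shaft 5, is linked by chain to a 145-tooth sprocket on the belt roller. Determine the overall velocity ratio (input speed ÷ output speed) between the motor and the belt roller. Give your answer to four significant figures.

6.937

Each stage contributes driven/driver: gear mesh 36/69 = 0.52174, gear mesh 87/41 = 2.122, belt 107/338 = 0.31657, chain 86/42 = 2.0476, chain 145/15 = 9.6667.
Overall: 0.52174 × 2.122 × 0.31657 × 2.0476 × 9.6667 = 6.9372.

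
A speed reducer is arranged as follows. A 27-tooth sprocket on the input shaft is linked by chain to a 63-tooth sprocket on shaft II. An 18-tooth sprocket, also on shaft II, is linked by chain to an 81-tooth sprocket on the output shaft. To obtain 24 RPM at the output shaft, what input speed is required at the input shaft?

Overall ratio R = 2.3333 × 4.5 = 10.5.
Required input speed = output speed × R = 24 × 10.5 = 252 RPM.

252 RPM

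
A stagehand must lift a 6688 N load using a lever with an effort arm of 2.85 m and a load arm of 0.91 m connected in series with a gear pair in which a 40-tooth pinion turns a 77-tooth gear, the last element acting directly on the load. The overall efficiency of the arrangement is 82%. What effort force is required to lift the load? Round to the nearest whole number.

Lever MA = effort arm / load arm = 2.85/0.91 = 3.1319.
Gear pair MA = 77/40 = 1.925.
Combined ideal MA = 3.1319 × 1.925 = 6.0288.
Actual MA = 6.0288 × 0.82 = 4.9437.
Effort = load / actual MA = 6688 / 4.9437 = 1352.8 N.

1353 N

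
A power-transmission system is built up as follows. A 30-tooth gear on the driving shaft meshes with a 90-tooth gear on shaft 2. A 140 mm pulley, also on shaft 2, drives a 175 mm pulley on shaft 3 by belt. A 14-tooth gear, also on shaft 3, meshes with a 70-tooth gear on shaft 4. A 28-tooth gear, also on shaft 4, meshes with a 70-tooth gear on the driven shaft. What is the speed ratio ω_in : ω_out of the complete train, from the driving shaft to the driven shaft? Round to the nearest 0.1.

46.9

Each stage contributes driven/driver: gear mesh 90/30 = 3, belt 175/140 = 1.25, gear mesh 70/14 = 5, gear mesh 70/28 = 2.5.
Overall: 3 × 1.25 × 5 × 2.5 = 46.875.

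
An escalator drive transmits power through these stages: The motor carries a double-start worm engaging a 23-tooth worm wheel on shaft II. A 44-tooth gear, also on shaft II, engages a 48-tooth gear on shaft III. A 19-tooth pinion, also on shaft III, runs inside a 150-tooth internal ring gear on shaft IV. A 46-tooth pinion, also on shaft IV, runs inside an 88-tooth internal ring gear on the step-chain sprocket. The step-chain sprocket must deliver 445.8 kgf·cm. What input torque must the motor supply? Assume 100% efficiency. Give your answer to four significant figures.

Overall ratio R = 11.5 × 1.0909 × 7.8947 × 1.913 = 189.47.
Input torque = output torque / R = 445.8 / 189.47 = 2.3528 kgf·cm.

2.353 kgf·cm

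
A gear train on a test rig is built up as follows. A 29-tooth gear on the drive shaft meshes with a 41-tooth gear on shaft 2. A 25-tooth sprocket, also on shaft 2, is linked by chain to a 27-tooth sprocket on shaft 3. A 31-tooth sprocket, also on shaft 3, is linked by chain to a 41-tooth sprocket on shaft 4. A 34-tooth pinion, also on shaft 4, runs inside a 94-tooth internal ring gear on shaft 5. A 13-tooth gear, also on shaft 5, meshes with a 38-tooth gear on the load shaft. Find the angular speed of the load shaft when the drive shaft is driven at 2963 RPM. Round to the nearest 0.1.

gear mesh 41/29 = 1.4138 → 2963/1.4138 = 2095.8 RPM
chain 27/25 = 1.08 → 2095.8/1.08 = 1940.5 RPM
chain 41/31 = 1.3226 → 1940.5/1.3226 = 1467.2 RPM
internal gear 94/34 = 2.7647 → 1467.2/2.7647 = 530.7 RPM
gear mesh 38/13 = 2.9231 → 530.7/2.9231 = 181.56 RPM

181.6 RPM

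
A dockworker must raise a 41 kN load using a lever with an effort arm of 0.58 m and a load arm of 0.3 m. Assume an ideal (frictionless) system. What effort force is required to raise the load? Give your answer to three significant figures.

21.2 kN

Lever MA = effort arm / load arm = 0.58/0.3 = 1.9333.
Effort = load / MA = 41 / 1.9333 = 21.207 kN.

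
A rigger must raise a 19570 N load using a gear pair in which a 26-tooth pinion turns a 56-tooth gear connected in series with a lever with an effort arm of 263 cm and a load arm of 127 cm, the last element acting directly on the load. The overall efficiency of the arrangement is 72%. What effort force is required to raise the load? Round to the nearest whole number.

6094 N

Gear pair MA = 56/26 = 2.1538.
Lever MA = effort arm / load arm = 263/127 = 2.0709.
Combined ideal MA = 2.1538 × 2.0709 = 4.4603.
Actual MA = 4.4603 × 0.72 = 3.2114.
Effort = load / actual MA = 19570 / 3.2114 = 6093.8 N.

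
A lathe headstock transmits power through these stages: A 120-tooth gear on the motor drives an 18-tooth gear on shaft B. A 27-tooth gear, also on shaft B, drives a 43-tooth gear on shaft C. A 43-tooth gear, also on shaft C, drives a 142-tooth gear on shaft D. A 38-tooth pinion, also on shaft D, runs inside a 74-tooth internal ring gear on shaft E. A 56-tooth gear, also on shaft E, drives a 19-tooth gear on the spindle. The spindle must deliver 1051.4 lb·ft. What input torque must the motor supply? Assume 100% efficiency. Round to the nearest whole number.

2017 lb·ft

Overall ratio R = 0.15 × 1.5926 × 3.3023 × 1.9474 × 0.33929 = 0.52123.
Input torque = output torque / R = 1051.4 / 0.52123 = 2017.2 lb·ft.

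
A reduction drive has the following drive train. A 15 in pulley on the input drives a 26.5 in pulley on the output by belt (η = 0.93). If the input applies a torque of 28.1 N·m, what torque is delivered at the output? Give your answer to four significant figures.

46.17 N·m

Belt: ratio = 26.5/15 = 1.7667; torque at the output = 28.1 × 1.7667 × 0.93 = 46.168 N·m.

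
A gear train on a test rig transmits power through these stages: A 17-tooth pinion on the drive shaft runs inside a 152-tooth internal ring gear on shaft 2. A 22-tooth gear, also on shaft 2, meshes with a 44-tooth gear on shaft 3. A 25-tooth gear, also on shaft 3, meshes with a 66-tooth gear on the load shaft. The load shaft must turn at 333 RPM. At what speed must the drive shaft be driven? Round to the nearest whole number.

Overall ratio R = 8.9412 × 2 × 2.64 = 47.209.
Required input speed = output speed × R = 333 × 47.209 = 15721 RPM.

15721 RPM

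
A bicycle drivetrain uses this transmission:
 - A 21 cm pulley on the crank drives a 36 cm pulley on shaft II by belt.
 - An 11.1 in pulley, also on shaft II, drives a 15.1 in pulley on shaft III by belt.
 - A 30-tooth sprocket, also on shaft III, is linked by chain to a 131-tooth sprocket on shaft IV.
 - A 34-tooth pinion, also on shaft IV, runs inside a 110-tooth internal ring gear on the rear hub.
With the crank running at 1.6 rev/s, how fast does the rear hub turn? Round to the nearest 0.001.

belt 36/21 = 1.7143 → 1.6/1.7143 = 0.93333 rev/s
belt 15.1/11.1 = 1.3604 → 0.93333/1.3604 = 0.68609 rev/s
chain 131/30 = 4.3667 → 0.68609/4.3667 = 0.15712 rev/s
internal gear 110/34 = 3.2353 → 0.15712/3.2353 = 0.048565 rev/s

0.049 rev/s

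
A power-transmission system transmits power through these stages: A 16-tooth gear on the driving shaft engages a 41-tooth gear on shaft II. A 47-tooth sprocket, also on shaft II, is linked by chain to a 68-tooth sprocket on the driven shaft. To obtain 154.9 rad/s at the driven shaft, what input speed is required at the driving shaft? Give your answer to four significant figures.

Overall ratio R = 2.5625 × 1.4468 = 3.7074.
Required input speed = output speed × R = 154.9 × 3.7074 = 574.28 rad/s.

574.3 rad/s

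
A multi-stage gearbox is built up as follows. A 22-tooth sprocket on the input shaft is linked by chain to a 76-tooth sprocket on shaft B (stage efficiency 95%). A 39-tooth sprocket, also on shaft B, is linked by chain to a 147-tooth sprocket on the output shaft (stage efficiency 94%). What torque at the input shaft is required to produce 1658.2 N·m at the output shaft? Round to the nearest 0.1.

Overall ratio R = 3.4545 × 3.7692 = 13.021; overall efficiency η = 0.95 × 0.94 = 0.8930.
Input torque = output torque / (R × η) = 1658.2 / (13.021 × 0.8930) = 142.61 N·m.

142.6 N·m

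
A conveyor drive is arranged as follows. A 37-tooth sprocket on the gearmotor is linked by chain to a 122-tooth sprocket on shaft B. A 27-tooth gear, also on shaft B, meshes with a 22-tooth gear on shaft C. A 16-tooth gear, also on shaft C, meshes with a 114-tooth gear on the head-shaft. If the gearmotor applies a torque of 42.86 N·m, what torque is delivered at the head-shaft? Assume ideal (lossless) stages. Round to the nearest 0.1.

820.5 N·m

chain 122/37 = 3.2973 → τ = 42.86·3.2973 = 141.32 N·m
gear mesh 22/27 = 0.81481 → τ = 141.32·0.81481 = 115.15 N·m
gear mesh 114/16 = 7.125 → τ = 115.15·7.125 = 820.45 N·m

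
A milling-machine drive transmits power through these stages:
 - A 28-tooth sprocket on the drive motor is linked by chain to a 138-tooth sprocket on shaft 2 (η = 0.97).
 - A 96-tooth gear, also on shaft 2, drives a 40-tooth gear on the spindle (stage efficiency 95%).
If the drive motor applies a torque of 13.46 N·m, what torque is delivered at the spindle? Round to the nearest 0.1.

Chain: ratio = 138/28 = 4.9286; torque at shaft 2 = 13.46 × 4.9286 × 0.97 = 64.348 N·m.
Gear mesh: ratio = 40/96 = 0.41667; torque at the spindle = 64.348 × 0.41667 × 0.95 = 25.471 N·m.

25.5 N·m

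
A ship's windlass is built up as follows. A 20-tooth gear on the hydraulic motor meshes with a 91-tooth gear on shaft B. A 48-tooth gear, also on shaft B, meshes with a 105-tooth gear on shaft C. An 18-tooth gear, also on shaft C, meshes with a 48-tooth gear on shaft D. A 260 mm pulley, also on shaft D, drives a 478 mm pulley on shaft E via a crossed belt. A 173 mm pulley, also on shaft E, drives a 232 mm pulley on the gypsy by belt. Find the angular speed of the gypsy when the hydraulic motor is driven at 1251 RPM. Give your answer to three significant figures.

19.1 RPM

the hydraulic motor → shaft B (gear mesh, 91/20): 1251 ÷ 4.55 = 274.95 RPM
shaft B → shaft C (gear mesh, 105/48): 274.95 ÷ 2.1875 = 125.69 RPM
shaft C → shaft D (gear mesh, 48/18): 125.69 ÷ 2.6667 = 47.133 RPM
shaft D → shaft E (belt, 478/260): 47.133 ÷ 1.8385 = 25.637 RPM
shaft E → the gypsy (belt, 232/173): 25.637 ÷ 1.341 = 19.118 RPM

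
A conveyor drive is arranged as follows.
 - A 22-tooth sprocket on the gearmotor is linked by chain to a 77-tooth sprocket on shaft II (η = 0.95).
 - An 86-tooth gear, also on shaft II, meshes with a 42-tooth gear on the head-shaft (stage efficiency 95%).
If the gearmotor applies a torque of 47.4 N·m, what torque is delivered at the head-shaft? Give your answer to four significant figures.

After the chain (77/22): 47.4 × 3.5 × 0.95 = 157.6 N·m
After the gear mesh (42/86): 157.6 × 0.48837 × 0.95 = 73.121 N·m

73.12 N·m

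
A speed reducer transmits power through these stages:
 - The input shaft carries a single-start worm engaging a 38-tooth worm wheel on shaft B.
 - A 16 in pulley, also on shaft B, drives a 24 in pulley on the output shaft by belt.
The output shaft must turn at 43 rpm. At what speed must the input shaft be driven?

2451 rpm

Overall ratio R = 38 × 1.5 = 57.
Required input speed = output speed × R = 43 × 57 = 2451 rpm.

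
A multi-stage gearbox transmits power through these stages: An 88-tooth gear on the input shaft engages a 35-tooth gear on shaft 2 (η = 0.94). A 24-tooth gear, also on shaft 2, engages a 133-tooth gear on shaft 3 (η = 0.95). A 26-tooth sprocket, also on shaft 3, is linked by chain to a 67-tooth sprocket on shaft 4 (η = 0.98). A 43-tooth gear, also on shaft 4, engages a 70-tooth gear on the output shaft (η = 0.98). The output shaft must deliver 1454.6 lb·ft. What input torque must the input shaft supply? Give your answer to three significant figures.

183 lb·ft

Overall ratio R = 0.39773 × 5.5417 × 2.5769 × 1.6279 = 9.2461; overall efficiency η = 0.94 × 0.95 × 0.98 × 0.98 = 0.8576.
Input torque = output torque / (R × η) = 1454.6 / (9.2461 × 0.8576) = 183.44 lb·ft.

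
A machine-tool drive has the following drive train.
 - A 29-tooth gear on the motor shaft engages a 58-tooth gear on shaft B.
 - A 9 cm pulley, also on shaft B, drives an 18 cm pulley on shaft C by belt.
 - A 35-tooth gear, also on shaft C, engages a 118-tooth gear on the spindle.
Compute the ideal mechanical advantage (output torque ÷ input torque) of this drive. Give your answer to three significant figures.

Each stage contributes driven/driver: gear mesh 58/29 = 2, belt 18/9 = 2, gear mesh 118/35 = 3.3714.
Overall: 2 × 2 × 3.3714 = 13.486.

13.5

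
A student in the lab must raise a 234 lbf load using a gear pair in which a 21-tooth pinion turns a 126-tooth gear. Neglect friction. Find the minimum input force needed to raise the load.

39 lbf

Gear pair MA = 126/21 = 6.
Effort = load / MA = 234 / 6 = 39 lbf.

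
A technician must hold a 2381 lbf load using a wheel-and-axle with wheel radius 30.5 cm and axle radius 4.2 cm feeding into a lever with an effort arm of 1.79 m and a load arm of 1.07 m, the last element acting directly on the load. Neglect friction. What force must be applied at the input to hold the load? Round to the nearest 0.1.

196.0 lbf

Wheel-and-axle MA = R/r = 30.5/4.2 = 7.2619.
Lever MA = effort arm / load arm = 1.79/1.07 = 1.6729.
Combined ideal MA = 7.2619 × 1.6729 = 12.148.
Effort = load / MA = 2381 / 12.148 = 195.99 lbf.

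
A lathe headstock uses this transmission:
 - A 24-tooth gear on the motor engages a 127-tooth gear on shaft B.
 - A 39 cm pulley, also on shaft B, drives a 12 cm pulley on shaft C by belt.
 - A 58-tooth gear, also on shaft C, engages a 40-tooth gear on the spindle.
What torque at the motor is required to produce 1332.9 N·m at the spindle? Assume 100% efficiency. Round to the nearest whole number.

1187 N·m

Overall ratio R = 5.2917 × 0.30769 × 0.68966 = 1.1229.
Input torque = output torque / R = 1332.9 / 1.1229 = 1187 N·m.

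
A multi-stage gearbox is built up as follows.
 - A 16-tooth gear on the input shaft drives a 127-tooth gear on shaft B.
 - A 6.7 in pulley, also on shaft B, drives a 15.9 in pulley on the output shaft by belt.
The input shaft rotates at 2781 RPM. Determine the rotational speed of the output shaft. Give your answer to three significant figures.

148 RPM

the input shaft → shaft B (gear mesh, 127/16): 2781 ÷ 7.9375 = 350.36 RPM
shaft B → the output shaft (belt, 15.9/6.7): 350.36 ÷ 2.3731 = 147.64 RPM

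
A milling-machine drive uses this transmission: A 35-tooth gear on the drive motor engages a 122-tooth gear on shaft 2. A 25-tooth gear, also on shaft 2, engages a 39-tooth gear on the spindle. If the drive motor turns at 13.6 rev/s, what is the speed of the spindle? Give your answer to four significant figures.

the drive motor → shaft 2 (gear mesh, 122/35): 13.6 ÷ 3.4857 = 3.9016 rev/s
shaft 2 → the spindle (gear mesh, 39/25): 3.9016 ÷ 1.56 = 2.5011 rev/s

2.501 rev/s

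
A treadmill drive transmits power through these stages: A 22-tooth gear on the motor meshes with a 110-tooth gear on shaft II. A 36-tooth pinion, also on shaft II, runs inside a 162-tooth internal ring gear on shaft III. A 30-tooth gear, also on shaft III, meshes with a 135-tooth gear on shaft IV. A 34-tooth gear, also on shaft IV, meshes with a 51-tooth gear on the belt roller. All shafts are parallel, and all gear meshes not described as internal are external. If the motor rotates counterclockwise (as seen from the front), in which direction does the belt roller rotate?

clockwise

the motor → shaft II: external mesh, 1 reversal → CW.
shaft II → shaft III: internal mesh, same direction → CW.
shaft III → shaft IV: external mesh, 1 reversal → CCW.
shaft IV → the belt roller: external mesh, 1 reversal → CW.
3 reversals in total — an odd number — so the belt roller turns opposite to the motor.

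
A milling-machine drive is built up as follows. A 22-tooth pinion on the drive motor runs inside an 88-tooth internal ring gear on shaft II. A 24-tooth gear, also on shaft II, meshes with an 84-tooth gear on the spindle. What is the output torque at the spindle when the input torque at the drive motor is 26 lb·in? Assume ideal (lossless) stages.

364 lb·in

Internal gear: ratio = 88/22 = 4; torque at shaft II = 26 × 4 = 104 lb·in.
Gear mesh: ratio = 84/24 = 3.5; torque at the spindle = 104 × 3.5 = 364 lb·in.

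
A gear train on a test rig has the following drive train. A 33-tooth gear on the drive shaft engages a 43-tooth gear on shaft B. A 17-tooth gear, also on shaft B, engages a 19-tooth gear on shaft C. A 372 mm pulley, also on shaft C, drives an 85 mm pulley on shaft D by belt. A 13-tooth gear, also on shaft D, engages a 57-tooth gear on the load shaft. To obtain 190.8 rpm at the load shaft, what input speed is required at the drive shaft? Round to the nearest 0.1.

278.4 rpm

Overall ratio R = 1.303 × 1.1176 × 0.22849 × 4.3846 = 1.459.
Required input speed = output speed × R = 190.8 × 1.459 = 278.38 rpm.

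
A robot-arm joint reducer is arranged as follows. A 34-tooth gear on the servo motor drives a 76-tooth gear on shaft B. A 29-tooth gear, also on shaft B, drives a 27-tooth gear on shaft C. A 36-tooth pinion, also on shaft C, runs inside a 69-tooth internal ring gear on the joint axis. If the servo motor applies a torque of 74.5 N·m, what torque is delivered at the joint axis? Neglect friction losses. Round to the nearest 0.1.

297.2 N·m

gear mesh 76/34 = 2.2353 → τ = 74.5·2.2353 = 166.53 N·m
gear mesh 27/29 = 0.93103 → τ = 166.53·0.93103 = 155.04 N·m
internal gear 69/36 = 1.9167 → τ = 155.04·1.9167 = 297.17 N·m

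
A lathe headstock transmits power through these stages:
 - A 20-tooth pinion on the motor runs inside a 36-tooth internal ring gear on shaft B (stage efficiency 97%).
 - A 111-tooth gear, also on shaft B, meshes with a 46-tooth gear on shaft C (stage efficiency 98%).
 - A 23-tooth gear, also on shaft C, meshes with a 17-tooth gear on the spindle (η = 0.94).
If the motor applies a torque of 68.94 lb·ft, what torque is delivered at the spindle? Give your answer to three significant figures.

Internal gear: ratio = 36/20 = 1.8; torque at shaft B = 68.94 × 1.8 × 0.97 = 120.37 lb·ft.
Gear mesh: ratio = 46/111 = 0.41441; torque at shaft C = 120.37 × 0.41441 × 0.98 = 48.885 lb·ft.
Gear mesh: ratio = 17/23 = 0.73913; torque at the spindle = 48.885 × 0.73913 × 0.94 = 33.965 lb·ft.

34.0 lb·ft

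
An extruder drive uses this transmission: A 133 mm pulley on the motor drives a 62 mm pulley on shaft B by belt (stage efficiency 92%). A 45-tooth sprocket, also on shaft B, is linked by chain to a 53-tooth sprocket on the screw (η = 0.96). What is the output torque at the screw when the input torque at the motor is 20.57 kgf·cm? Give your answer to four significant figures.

9.975 kgf·cm

Belt: ratio = 62/133 = 0.46617; torque at shaft B = 20.57 × 0.46617 × 0.92 = 8.8219 kgf·cm.
Chain: ratio = 53/45 = 1.1778; torque at the screw = 8.8219 × 1.1778 × 0.96 = 9.9746 kgf·cm.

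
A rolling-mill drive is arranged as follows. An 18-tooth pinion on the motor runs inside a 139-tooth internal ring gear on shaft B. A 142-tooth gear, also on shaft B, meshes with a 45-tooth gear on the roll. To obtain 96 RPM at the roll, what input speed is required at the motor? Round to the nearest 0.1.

234.9 RPM

Overall ratio R = 7.7222 × 0.3169 = 2.4472.
Required input speed = output speed × R = 96 × 2.4472 = 234.93 RPM.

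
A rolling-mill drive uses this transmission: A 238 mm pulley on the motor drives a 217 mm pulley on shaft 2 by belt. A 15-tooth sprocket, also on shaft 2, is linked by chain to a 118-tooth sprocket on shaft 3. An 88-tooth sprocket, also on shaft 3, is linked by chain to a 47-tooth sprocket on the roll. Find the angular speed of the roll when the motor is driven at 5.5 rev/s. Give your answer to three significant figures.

the motor → shaft 2 (belt, 217/238): 5.5 ÷ 0.91176 = 6.0323 rev/s
shaft 2 → shaft 3 (chain, 118/15): 6.0323 ÷ 7.8667 = 0.76681 rev/s
shaft 3 → the roll (chain, 47/88): 0.76681 ÷ 0.53409 = 1.4357 rev/s

1.44 rev/s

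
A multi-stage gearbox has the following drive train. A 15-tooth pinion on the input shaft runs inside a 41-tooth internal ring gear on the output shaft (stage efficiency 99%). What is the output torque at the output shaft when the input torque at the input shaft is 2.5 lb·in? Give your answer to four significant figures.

internal gear 41/15 = 2.7333 → τ = 2.5·2.7333·0.99 = 6.765 lb·in

6.765 lb·in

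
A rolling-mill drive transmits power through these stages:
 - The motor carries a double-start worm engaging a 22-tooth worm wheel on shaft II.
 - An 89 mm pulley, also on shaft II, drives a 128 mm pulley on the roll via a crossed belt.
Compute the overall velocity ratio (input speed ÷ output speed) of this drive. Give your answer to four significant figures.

Each stage contributes driven/driver: worm 22/2 = 11, belt 128/89 = 1.4382.
Overall: 11 × 1.4382 = 15.82.

15.82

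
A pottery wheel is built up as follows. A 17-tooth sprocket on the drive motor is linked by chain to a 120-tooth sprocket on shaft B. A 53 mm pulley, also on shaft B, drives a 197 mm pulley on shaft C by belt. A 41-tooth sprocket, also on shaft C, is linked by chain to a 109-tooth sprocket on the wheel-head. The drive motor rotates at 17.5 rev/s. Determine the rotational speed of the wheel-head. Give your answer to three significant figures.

0.251 rev/s

the drive motor → shaft B (chain, 120/17): 17.5 ÷ 7.0588 = 2.4792 rev/s
shaft B → shaft C (belt, 197/53): 2.4792 ÷ 3.717 = 0.66698 rev/s
shaft C → the wheel-head (chain, 109/41): 0.66698 ÷ 2.6585 = 0.25088 rev/s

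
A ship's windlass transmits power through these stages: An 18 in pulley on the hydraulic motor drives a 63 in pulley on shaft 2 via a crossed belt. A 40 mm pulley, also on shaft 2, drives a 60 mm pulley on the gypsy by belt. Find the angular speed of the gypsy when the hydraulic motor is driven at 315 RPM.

belt 63/18 = 3.5 → 315/3.5 = 90 RPM
belt 60/40 = 1.5 → 90/1.5 = 60 RPM

60 RPM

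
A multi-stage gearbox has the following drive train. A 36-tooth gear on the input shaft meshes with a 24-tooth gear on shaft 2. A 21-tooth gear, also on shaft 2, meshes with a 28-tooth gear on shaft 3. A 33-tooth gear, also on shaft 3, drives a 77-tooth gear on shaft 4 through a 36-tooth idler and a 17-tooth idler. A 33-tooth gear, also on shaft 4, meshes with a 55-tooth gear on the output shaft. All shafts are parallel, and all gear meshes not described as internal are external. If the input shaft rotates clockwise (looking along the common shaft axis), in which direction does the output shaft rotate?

the input shaft → shaft 2: external mesh, 1 reversal → CCW.
shaft 2 → shaft 3: external mesh, 1 reversal → CW.
shaft 3 → shaft 4: driver → idler → idler → driven is 3 external meshes, 3 reversals → CCW.
shaft 4 → the output shaft: external mesh, 1 reversal → CW.
6 reversals in total — an even number — so the output shaft turns the same way as the input shaft.

clockwise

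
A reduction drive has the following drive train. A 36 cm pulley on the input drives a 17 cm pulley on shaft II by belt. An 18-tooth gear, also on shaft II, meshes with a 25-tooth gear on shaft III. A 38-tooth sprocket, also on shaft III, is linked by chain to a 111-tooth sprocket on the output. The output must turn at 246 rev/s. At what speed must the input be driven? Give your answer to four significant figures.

471.3 rev/s

Overall ratio R = 0.47222 × 1.3889 × 2.9211 = 1.9158.
Required input speed = output speed × R = 246 × 1.9158 = 471.29 rev/s.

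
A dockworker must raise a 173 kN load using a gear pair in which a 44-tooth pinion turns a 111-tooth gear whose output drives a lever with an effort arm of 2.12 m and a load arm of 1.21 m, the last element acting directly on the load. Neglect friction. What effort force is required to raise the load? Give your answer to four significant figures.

Gear pair MA = 111/44 = 2.5227.
Lever MA = effort arm / load arm = 2.12/1.21 = 1.7521.
Combined ideal MA = 2.5227 × 1.7521 = 4.42.
Effort = load / MA = 173 / 4.42 = 39.14 kN.

39.14 kN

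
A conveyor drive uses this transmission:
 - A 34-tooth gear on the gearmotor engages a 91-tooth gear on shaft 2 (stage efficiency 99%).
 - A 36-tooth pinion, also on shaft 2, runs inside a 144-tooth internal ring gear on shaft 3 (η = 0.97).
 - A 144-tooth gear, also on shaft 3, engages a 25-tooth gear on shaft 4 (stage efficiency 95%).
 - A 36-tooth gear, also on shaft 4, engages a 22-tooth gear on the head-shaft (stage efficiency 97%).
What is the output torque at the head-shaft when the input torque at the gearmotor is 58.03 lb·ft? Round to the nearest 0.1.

Gear mesh: ratio = 91/34 = 2.6765; torque at shaft 2 = 58.03 × 2.6765 × 0.99 = 153.76 lb·ft.
Internal gear: ratio = 144/36 = 4; torque at shaft 3 = 153.76 × 4 × 0.97 = 596.6 lb·ft.
Gear mesh: ratio = 25/144 = 0.17361; torque at shaft 4 = 596.6 × 0.17361 × 0.95 = 98.397 lb·ft.
Gear mesh: ratio = 22/36 = 0.61111; torque at the head-shaft = 98.397 × 0.61111 × 0.97 = 58.328 lb·ft.

58.3 lb·ft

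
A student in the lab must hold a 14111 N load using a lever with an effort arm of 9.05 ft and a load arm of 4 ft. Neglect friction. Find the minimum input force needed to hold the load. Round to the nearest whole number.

6237 N

Lever MA = effort arm / load arm = 9.05/4 = 2.2625.
Effort = load / MA = 14111 / 2.2625 = 6236.9 N.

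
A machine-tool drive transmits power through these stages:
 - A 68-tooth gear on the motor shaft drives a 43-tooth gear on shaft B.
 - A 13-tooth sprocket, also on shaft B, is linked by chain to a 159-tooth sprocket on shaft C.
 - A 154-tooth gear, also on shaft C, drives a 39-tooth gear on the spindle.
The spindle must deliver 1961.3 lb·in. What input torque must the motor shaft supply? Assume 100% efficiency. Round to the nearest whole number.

Overall ratio R = 0.63235 × 12.231 × 0.25325 = 1.9587.
Input torque = output torque / R = 1961.3 / 1.9587 = 1001.4 lb·in.

1001 lb·in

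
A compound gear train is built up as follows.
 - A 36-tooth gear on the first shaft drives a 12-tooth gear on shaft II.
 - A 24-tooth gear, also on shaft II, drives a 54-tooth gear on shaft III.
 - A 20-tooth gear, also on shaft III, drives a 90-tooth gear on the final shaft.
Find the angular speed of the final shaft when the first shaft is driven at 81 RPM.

24 RPM

the first shaft → shaft II (gear mesh, 12/36): 81 ÷ 0.33333 = 243 RPM
shaft II → shaft III (gear mesh, 54/24): 243 ÷ 2.25 = 108 RPM
shaft III → the final shaft (gear mesh, 90/20): 108 ÷ 4.5 = 24 RPM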